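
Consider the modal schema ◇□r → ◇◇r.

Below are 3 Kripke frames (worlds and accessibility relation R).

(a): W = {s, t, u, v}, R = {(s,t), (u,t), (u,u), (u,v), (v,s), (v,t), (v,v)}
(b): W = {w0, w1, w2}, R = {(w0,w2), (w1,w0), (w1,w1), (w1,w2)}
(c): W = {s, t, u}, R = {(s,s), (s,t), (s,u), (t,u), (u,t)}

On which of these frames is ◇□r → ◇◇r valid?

Frame correspondent (Sahlqvist): ∀x ∀y (xRy → ∃w (yRw ∧ xR²w)) — i.e. a generalized confluence (Geach) condition.
(a): fails — sRt but no w with tRw and sR²w.
(b): fails — w0Rw2 but no w with w2Rw and w0R²w.
(c): holds.

(c)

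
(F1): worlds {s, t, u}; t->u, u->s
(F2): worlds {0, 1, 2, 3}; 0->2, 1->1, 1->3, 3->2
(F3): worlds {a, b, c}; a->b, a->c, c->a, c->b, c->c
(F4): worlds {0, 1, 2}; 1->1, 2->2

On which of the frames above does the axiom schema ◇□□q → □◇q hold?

(F4)

Frame correspondent (Sahlqvist): ∀x ∀y ∀z ((xRy ∧ xRz) → ∃w (yR²w ∧ zRw)) — i.e. a generalized confluence (Geach) condition.
(F1): fails — tRu, tRu but no w with uR²w and uRw.
(F2): fails — 0R2, 0R2 but no w with 2R²w and 2Rw.
(F3): fails — aRb, aRb but no w with bR²w and bRw.
(F4): holds.
Valid on: (F4).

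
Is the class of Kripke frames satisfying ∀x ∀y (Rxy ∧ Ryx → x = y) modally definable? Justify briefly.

Any modally definable frame class is closed under surjective bounded morphisms.
The 4-cycle (worlds w0,w1,w2,w3 with w0→w1→w2→w3→w0) is antisymmetric. Sending even-indexed worlds to a and odd-indexed worlds to b is a surjective bounded morphism onto the two-world frame with a↔b, which is not antisymmetric.
Hence antisymmetry is not modally definable.

Not modally definable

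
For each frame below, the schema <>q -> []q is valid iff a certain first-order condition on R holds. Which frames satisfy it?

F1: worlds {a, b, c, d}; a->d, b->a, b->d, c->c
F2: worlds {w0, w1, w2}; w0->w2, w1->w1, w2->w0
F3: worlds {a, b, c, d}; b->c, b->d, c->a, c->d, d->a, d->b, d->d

Frame correspondent (Sahlqvist): forall x forall y forall z (Rxy & Rxz -> y = z) — i.e. partial functionality.
F1: fails — b sees both a and d.
F2: holds.
F3: fails — b sees both c and d.
Valid on: F2.

F2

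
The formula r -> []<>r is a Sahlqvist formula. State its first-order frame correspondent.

This is the B axiom.
Its frame correspondent is symmetry — forall x forall y (Rxy -> Ryx).

Symmetry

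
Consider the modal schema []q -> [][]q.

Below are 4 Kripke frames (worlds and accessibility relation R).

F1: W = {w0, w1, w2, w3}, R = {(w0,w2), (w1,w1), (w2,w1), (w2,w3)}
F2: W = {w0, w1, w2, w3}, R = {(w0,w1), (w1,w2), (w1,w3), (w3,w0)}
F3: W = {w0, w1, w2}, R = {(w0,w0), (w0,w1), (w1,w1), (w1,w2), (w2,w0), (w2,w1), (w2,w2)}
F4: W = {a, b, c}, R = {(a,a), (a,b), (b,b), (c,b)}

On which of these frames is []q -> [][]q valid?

F4

Frame correspondent (Sahlqvist): forall x forall y forall z (Rxy & Ryz -> Rxz) — i.e. transitivity.
F1: fails — Rw0w2 and Rw2w1 but not Rw0w1.
F2: fails — Rw0w1 and Rw1w2 but not Rw0w2.
F3: fails — Rw1w2 and Rw2w0 but not Rw1w0.
F4: condition met.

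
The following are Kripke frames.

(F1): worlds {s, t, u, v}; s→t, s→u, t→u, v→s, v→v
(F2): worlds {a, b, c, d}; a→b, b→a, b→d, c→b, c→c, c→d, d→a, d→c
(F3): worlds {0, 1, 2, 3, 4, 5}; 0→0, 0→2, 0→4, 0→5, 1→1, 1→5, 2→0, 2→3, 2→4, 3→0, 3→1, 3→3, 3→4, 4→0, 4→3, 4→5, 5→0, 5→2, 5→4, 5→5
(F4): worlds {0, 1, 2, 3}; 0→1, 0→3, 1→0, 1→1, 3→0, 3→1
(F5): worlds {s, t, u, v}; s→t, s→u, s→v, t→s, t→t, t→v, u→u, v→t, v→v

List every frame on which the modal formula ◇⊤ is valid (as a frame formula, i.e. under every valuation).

Frame correspondent (Sahlqvist): ∀x ∃y Rxy — i.e. seriality.
(F1): fails — world u has no successor.
(F2): satisfies the condition.
(F3): satisfies the condition.
(F4): fails — world 2 has no successor.
(F5): satisfies the condition.
Valid on: (F2), (F3), (F5).

(F2), (F3), (F5)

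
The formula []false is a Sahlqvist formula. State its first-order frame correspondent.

emptiness of R

This schema is the Ver axiom.
Its frame correspondent is emptiness of R — forall x forall y ~Rxy.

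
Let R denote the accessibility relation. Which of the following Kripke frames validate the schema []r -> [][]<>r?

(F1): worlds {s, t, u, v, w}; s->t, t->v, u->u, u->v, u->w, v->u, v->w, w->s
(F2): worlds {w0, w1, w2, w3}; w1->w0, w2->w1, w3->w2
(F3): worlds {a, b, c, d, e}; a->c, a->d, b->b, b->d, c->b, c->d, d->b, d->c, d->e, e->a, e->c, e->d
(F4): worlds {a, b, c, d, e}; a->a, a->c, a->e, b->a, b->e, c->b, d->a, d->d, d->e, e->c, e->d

The schema corresponds to a generalized confluence (Geach) condition: forall x forall z (x R^2 z -> exists w (xRw & zRw)).
(F1): fails — sR²v but no w* with sRw* and vRw*.
(F2): fails — w2R²w0 but no w with w2Rw and w0Rw.
(F3): holds.
(F4): fails — aR²c but no w with aRw and cRw.
Valid on: (F3).

(F3)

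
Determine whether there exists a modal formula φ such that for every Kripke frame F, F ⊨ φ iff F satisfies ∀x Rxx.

Yes, by □p → p

This is a Sahlqvist condition; the T axiom □p → p defines it.
Suppose □p→p is valid. At any x set V(p)={w : Rxw}. Then □p holds at x, so p holds at x, i.e. Rxx.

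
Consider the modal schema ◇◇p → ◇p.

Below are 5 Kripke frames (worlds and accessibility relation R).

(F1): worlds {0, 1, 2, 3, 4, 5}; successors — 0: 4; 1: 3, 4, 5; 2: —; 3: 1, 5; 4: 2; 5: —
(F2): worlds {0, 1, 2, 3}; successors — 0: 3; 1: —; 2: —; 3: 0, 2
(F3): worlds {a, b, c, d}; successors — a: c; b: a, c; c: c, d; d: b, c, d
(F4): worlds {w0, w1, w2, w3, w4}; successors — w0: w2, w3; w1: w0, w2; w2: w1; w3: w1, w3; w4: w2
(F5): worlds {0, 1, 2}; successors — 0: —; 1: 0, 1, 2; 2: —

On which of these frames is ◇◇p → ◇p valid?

Frame correspondent (Sahlqvist): ∀x ∀y ∀z (Rxy ∧ Ryz → Rxz) — i.e. transitivity.
(F1): fails — R31 and R14 but not R34.
(F2): fails — R30 and R03 but not R33.
(F3): fails — Rbc and Rcd but not Rbd.
(F4): fails — Rw1w2 and Rw2w1 but not Rw1w1.
(F5): satisfies the condition.

(F5)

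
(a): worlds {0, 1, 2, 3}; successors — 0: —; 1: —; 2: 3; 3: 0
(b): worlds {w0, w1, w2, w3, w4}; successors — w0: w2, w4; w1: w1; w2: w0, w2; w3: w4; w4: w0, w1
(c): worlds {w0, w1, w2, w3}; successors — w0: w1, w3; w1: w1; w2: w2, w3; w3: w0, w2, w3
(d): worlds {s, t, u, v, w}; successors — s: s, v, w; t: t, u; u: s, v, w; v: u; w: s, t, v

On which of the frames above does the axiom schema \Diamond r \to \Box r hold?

This is the axiom for partial functionality; its first-order frame correspondent is \forall x \forall y \forall z (Rxy \wedge Rxz \to y = z).
(a): ✓.
(b): fails — w0 sees both w2 and w4.
(c): fails — w0 sees both w1 and w3.
(d): fails — s sees both s and v.
Valid on: (a).

(a)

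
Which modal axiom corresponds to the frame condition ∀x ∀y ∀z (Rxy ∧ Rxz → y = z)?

The condition is partial functionality. The CD schema ◇r → □r defines it.
Suppose ◇r→□r is valid. Take Rxy, Rxz and set V(r)={y}. Then ◇r at x, so □r at x, so r at z, i.e. z=y.

◇r → □r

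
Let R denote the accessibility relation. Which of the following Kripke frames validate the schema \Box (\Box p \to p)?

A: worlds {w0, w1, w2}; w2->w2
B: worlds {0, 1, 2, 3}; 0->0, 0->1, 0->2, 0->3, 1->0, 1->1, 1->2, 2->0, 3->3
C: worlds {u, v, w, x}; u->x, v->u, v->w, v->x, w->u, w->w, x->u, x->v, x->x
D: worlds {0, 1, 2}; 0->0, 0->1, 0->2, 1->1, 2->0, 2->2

Frame correspondent (Sahlqvist): \forall x \forall y (Rxy \to Ryy) — i.e. shift-reflexivity.
A: satisfies the condition.
B: fails — R02 but not R22.
C: fails — Rwu but not Ruu.
D: satisfies the condition.
Valid on: A, D.

A, D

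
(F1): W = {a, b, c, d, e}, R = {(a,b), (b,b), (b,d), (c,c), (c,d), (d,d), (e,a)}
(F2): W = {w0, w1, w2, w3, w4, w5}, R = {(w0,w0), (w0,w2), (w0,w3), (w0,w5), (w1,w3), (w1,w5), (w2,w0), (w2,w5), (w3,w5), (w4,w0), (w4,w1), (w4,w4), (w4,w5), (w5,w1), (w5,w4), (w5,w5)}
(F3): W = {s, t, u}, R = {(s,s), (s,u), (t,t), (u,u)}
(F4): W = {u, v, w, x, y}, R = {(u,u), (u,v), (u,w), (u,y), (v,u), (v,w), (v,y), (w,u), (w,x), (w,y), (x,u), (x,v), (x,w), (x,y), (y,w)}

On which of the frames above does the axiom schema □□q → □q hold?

The schema corresponds to density: ∀x ∀y (Rxy → ∃z (Rxz ∧ Rzy)).
(F1): fails — Rea but no z with Rez and Rza.
(F2): fails — Rw1w3 but no z with Rw1z and Rzw3.
(F3): holds.
(F4): fails — Rwx but no z with Rwz and Rzx.

(F3)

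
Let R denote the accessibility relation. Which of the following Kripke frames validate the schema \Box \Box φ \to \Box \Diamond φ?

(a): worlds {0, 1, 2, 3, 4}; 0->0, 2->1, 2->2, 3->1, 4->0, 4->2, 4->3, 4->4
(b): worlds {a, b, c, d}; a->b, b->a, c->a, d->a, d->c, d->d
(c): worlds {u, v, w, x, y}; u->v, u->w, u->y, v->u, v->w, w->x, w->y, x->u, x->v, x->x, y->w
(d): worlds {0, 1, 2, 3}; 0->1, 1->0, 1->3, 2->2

(b), (c)

This is the axiom for a generalized confluence (Geach) condition; its first-order frame correspondent is \forall x \forall z (xRz \to \exists w (x R^2 w \wedge zRw)).
(a): fails — 2R1 but no w with 2R²w and 1Rw.
(b): ✓.
(c): ✓.
(d): fails — 1R3 but no w with 1R²w and 3Rw.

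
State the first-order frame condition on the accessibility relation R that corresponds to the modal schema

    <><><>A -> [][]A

forall x forall y forall z ((x R^3 y & x R^2 z) -> exists w (y = w & z = w))

This is a Sahlqvist (Geach-type) schema ◇^3□^0A → □^2◇^0A.
Minimal-valuation argument: fix x; take any y with xR^3y and any z with xR^2z. Set V(A) to the set of worlds R-reachable from y in exactly 0 steps. Then □^0A holds at y, so the antecedent holds at x; validity forces ◇^0A at z, giving a w with zR^0w and yR^0w.
First-order correspondent: forall x forall y forall z ((x R^3 y & x R^2 z) -> exists w (y = w & z = w)).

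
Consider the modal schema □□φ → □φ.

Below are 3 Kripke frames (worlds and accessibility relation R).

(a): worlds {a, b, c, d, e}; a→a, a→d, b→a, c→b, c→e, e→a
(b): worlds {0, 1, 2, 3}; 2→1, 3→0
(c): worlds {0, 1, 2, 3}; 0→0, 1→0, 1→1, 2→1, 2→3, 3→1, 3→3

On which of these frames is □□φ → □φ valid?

The schema corresponds to density: ∀x ∀y (Rxy → ∃z (Rxz ∧ Rzy)).
(a): fails — Rcb but no z with Rcz and Rzb.
(b): fails — R21 but no z with R2z and Rz1.
(c): ✓.
Valid on: (c).

(c)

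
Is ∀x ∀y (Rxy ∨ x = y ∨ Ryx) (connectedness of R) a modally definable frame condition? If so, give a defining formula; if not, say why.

No — not modally definable

Any modally definable frame class is closed under disjoint unions.
Take 4 disjoint single-world reflexive frames: each is trivially connected, but their disjoint union has 4 worlds with no edge between distinct components, so it is not connected.
So the class is not modally definable.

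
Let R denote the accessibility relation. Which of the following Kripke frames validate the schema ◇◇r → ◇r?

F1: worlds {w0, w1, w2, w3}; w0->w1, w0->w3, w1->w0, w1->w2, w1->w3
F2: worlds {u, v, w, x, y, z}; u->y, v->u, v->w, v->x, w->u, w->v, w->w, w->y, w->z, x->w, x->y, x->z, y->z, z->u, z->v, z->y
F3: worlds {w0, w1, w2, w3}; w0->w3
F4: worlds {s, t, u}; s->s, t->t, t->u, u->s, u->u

The schema corresponds to transitivity: ∀x ∀y ∀z (Rxy ∧ Ryz → Rxz).
F1: fails — Rw1w0 and Rw0w1 but not Rw1w1.
F2: fails — Rxw and Rwu but not Rxu.
F3: ✓.
F4: fails — Rtu and Rus but not Rts.
Valid on: F3.

F3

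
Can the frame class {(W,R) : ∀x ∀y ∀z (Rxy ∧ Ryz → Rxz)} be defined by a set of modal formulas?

Yes, by □q → □□q

Yes: it is transitivity, defined by the 4 schema □q → □□q.
Suppose □q→□□q is valid. Take Rxy, Ryz and set V(q)={w : Rxw}. Then □q at x, so □□q at x, so □q at y, so q at z, i.e. Rxz.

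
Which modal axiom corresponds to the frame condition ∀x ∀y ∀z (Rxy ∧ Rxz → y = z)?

◇q → □q

This is partial functionality; the standard corresponding axiom is CD: ◇q → □q.
Suppose ◇q→□q is valid. Take Rxy, Rxz and set V(q)={y}. Then ◇q at x, so □q at x, so q at z, i.e. z=y.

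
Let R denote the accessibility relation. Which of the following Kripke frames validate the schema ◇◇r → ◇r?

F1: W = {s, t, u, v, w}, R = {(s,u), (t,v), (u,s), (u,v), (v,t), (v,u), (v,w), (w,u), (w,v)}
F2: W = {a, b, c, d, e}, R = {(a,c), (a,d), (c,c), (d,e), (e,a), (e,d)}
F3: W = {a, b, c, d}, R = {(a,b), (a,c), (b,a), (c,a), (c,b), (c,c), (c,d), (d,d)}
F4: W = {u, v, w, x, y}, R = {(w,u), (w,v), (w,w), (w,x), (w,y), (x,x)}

Frame correspondent (Sahlqvist): ∀x ∀y ∀z (Rxy ∧ Ryz → Rxz) — i.e. transitivity.
F1: fails — Ruv and Rvw but not Ruw.
F2: fails — Rde and Rea but not Rda.
F3: fails — Rab and Rba but not Raa.
F4: satisfies the condition.

F4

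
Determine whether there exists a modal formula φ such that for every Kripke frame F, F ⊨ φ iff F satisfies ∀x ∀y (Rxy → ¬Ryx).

If a class were modally definable it would be closed under surjective bounded morphisms (Goldblatt–Thomason).
The 5-cycle (worlds 0,1,2,3,4 with 0→1→2→3→4→0) is asymmetric. Mapping every world to a single reflexive point • is a surjective bounded morphism, and the reflexive point is not asymmetric (R•• but asymmetry requires ¬R••).
So the class is not modally definable.

No — not modally definable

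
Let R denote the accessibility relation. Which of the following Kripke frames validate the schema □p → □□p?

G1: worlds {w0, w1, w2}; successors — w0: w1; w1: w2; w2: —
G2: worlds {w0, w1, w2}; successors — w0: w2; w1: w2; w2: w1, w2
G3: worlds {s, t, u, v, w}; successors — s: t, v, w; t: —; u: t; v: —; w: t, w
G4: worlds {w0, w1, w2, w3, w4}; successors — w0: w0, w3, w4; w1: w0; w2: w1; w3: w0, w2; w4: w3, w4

Frame correspondent (Sahlqvist): ∀x ∀y ∀z (Rxy ∧ Ryz → Rxz) — i.e. transitivity.
G1: fails — Rw0w1 and Rw1w2 but not Rw0w2.
G2: fails — Rw1w2 and Rw2w1 but not Rw1w1.
G3: condition met.
G4: fails — Rw1w0 and Rw0w4 but not Rw1w4.
Valid on: G3.

G3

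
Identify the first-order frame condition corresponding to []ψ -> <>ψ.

This schema is the D axiom.
It corresponds to seriality: forall x exists y Rxy.

Seriality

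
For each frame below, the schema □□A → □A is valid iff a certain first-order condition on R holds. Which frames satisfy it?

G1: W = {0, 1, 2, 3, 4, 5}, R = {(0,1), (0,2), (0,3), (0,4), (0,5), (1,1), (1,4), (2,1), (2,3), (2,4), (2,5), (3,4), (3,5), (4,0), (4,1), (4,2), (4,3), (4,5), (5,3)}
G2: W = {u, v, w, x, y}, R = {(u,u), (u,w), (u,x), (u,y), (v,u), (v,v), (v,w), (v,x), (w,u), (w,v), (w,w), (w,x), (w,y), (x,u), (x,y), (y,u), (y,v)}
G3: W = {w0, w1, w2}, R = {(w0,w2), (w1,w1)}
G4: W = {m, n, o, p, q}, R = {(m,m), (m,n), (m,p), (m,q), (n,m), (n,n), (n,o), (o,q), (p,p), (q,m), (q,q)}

The schema corresponds to density: ∀x ∀y (Rxy → ∃z (Rxz ∧ Rzy)).
G1: fails — R34 but no z with R3z and Rz4.
G2: condition met.
G3: fails — Rw0w2 but no z with Rw0z and Rzw2.
G4: condition met.

G2, G4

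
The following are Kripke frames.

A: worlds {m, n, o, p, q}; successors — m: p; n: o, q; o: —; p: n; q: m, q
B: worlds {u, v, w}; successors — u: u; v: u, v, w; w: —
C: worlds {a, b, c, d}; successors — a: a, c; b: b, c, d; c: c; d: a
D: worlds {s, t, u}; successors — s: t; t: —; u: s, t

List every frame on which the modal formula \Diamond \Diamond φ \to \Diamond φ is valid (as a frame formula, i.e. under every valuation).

B, D

This is the axiom for transitivity; its first-order frame correspondent is \forall x \forall y \forall z (Rxy \wedge Ryz \to Rxz).
A: fails — Rpn and Rno but not Rpo.
B: ✓.
C: fails — Rda and Rac but not Rdc.
D: ✓.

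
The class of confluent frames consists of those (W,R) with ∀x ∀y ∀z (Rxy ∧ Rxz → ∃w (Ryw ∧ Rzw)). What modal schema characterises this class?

◇□ψ → □◇ψ

The condition is convergence. The .2 schema ◇□ψ → □◇ψ defines it.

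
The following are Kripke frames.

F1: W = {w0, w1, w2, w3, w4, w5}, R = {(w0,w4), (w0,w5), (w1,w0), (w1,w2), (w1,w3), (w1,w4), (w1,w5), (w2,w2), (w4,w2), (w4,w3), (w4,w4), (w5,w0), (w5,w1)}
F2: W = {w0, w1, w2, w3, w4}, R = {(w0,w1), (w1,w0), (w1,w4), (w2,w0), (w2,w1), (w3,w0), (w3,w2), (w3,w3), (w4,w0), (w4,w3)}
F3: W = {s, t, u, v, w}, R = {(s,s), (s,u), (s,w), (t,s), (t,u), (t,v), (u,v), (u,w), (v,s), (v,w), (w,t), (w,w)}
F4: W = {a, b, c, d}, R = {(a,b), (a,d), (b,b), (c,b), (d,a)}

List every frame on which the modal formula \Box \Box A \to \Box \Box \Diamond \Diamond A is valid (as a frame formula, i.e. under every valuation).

The schema corresponds to a generalized confluence (Geach) condition: \forall x \forall z (x R^2 z \to \exists w (x R^2 w \wedge z R^2 w)).
F1: fails — w0R²w3 but no w with w0R²w and w3R²w.
F2: satisfies the condition.
F3: satisfies the condition.
F4: satisfies the condition.
Valid on: F2, F3, F4.

F2, F3, F4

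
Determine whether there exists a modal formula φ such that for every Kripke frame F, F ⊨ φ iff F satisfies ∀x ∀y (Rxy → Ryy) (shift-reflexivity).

Yes: it is shift-reflexivity, defined by the T□ schema □(□r → r).

Definable; □(□r → r) defines it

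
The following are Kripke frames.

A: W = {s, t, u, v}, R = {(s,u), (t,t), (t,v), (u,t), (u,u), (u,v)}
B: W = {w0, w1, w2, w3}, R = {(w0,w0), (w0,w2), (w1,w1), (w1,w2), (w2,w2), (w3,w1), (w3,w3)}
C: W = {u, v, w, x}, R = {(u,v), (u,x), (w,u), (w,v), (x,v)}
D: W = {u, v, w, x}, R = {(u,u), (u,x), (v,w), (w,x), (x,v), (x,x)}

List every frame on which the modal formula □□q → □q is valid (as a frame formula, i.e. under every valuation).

A, B

The schema corresponds to density: ∀x ∀y (Rxy → ∃z (Rxz ∧ Rzy)).
A: condition met.
B: condition met.
C: fails — Rwu but no z with Rwz and Rzu.
D: fails — Rvw but no z with Rvz and Rzw.
Valid on: A, B.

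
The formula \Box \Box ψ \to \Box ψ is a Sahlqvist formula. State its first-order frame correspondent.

Suppose □□ψ→□ψ is valid. Take Rxy and set V(ψ)={w : xR²w}. Then □□ψ at x, so □ψ at x, so ψ at y, i.e. ∃z(Rxz∧Rzy).
Conversely, on a frame with density the schema holds at every world under every valuation.
Frame condition: \forall x \forall y (Rxy \to \exists z (Rxz \wedge Rzy)).

density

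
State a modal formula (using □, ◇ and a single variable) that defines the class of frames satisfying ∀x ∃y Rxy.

□q → ◇q

A defining formula is □q → ◇q (the D axiom).
Suppose □q→◇q is valid. At any x set V(q)=W. Then □q at x, so ◇q at x, so x has a successor.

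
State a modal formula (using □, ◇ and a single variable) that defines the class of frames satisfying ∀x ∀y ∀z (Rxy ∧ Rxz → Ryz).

The condition is the Euclidean property. The 5 schema ◇p → □◇p defines it.
Suppose ◇p→□◇p is valid. Take Rxy, Rxz and set V(p)={y}. Then ◇p at x, so □◇p at x, so ◇p at z, so some w with Rzw has p; w=y, i.e. Rzy. By symmetry of the argument, Ryz.

◇p → □◇p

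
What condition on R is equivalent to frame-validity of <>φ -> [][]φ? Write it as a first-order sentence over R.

This is a Sahlqvist (Geach-type) schema ◇^1□^0φ → □^2◇^0φ.
First-order correspondent: forall x forall y forall z ((xRy & x R^2 z) -> exists w (y = w & z = w)).

forall x forall y forall z ((xRy & x R^2 z) -> exists w (y = w & z = w))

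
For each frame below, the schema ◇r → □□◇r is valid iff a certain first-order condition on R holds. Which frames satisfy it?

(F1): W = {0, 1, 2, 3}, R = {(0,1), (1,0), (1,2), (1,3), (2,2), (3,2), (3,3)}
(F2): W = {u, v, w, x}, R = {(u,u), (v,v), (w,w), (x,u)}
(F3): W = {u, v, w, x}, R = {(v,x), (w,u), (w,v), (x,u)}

This is the axiom for a generalized confluence (Geach) condition; its first-order frame correspondent is ∀x ∀y ∀z ((xRy ∧ xR²z) → ∃w (y = w ∧ zRw)).
(F1): fails — 0R1, 0R²2 but no w with 1=w and 2Rw.
(F2): holds.
(F3): fails — vRx, vR²u but no t with x=t and uRt.

(F2)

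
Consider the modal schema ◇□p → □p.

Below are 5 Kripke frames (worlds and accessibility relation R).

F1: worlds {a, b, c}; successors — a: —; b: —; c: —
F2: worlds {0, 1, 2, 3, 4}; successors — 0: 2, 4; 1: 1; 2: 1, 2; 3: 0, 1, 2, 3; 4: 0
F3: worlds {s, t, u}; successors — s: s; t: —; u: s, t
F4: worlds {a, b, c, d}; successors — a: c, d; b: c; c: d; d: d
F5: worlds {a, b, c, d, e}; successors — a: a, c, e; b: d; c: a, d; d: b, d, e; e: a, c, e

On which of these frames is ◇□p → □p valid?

This is the axiom for the Euclidean property; its first-order frame correspondent is ∀x ∀y ∀z (Rxy ∧ Rxz → Ryz).
F1: ✓.
F2: fails — R02 and R04 but not R24.
F3: fails — Rus and Rut but not Rst.
F4: fails — Rac and Rac but not Rcc.
F5: fails — Rac and Rae but not Rce.
Valid on: F1.

F1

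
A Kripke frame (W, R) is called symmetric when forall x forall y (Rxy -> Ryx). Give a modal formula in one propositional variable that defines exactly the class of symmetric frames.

The condition is symmetry. The B schema s → □◇s defines it.
Suppose s→□◇s is valid. Take Rxy and set V(s)={x}. Then s at x, so □◇s at x, so ◇s at y, so some z with Ryz has s; z=x, i.e. Ryx.

s → □◇s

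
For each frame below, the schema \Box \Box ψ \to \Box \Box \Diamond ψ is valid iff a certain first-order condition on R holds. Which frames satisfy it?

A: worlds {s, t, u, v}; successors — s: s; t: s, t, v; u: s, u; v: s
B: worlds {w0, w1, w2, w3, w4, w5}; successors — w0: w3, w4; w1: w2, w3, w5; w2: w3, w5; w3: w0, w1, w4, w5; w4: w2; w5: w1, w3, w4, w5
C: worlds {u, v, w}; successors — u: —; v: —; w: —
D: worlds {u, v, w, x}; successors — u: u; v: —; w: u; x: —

A, C, D

The schema corresponds to a generalized confluence (Geach) condition: \forall x \forall z (x R^2 z \to \exists w (x R^2 w \wedge zRw)).
A: holds.
B: fails — w1R²w4 but no w with w1R²w and w4Rw.
C: holds.
D: holds.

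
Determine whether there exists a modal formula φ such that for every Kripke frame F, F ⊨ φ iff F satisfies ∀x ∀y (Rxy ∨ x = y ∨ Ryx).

No — not modally definable

Modal frame validity is preserved under disjoint unions.
Take 4 disjoint single-world reflexive frames: each is trivially connected, but their disjoint union has 4 worlds with no edge between distinct components, so it is not connected.
So no modal formula (or set of formulas) defines exactly the connected frames.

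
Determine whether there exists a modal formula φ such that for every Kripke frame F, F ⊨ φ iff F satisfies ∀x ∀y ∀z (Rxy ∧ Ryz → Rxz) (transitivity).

Yes, by □r → □□r

The condition is transitivity. A defining modal formula is □r → □□r.
Suppose □r→□□r is valid. Take Rxy, Ryz and set V(r)={w : Rxw}. Then □r at x, so □□r at x, so □r at y, so r at z, i.e. Rxz.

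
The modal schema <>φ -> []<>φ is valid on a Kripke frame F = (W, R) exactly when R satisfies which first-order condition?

This schema is the 5 axiom.
Its frame correspondent is the Euclidean property — forall x forall y forall z (Rxy & Rxz -> Ryz).

The Euclidean property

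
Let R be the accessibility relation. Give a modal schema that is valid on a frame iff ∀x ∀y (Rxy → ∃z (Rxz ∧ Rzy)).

□□r → □r

The condition is density. The C4 schema □□r → □r defines it.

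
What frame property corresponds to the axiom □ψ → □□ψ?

Suppose □ψ→□□ψ is valid. Take Rxy, Ryz and set V(ψ)={w : Rxw}. Then □ψ at x, so □□ψ at x, so □ψ at y, so ψ at z, i.e. Rxz.

Transitivity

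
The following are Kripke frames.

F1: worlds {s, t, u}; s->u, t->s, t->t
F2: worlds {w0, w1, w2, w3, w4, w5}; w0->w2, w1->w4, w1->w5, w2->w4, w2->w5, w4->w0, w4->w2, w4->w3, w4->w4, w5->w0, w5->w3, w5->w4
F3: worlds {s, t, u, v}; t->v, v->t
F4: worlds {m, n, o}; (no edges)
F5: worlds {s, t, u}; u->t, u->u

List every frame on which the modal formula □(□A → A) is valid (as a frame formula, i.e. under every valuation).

This is the axiom for shift-reflexivity; its first-order frame correspondent is ∀x ∀y (Rxy → Ryy).
F1: fails — Rsu but not Ruu.
F2: fails — Rw1w5 but not Rw5w5.
F3: fails — Rvt but not Rtt.
F4: condition met.
F5: fails — Rut but not Rtt.

F4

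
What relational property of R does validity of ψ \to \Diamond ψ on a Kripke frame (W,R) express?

Replacing ψ by ¬ψ and contraposing gives the equivalent schema □ψ → ψ.
Suppose □ψ→ψ is valid. At any x set V(ψ)={w : Rxw}. Then □ψ holds at x, so ψ holds at x, i.e. Rxx.

Reflexivity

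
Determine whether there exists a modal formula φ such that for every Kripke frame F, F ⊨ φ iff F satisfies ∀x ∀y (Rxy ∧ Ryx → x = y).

Any modally definable frame class is closed under surjective bounded morphisms.
The 8-cycle (worlds s,t,u,v,w,x,y,z with s→t→u→v→w→x→y→z→s) is antisymmetric. Sending even-indexed worlds to s and odd-indexed worlds to t is a surjective bounded morphism onto the two-world frame with s↔t, which is not antisymmetric.
So no modal formula (or set of formulas) defines exactly the antisymmetric frames.

Not modally definable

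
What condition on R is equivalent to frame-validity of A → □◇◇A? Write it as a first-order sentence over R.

This is a Sahlqvist (Geach-type) schema ◇^0□^0A → □^1◇^2A.
Minimal-valuation argument: fix x; take any y with xR^0y and any z with xR^1z. Set V(A) to the set of worlds R-reachable from y in exactly 0 steps. Then □^0A holds at y, so the antecedent holds at x; validity forces ◇^2A at z, giving a w with zR^2w and yR^0w.
First-order correspondent: ∀x ∀z (xRz → ∃w (x = w ∧ zR²w)).

∀x ∀z (xRz → ∃w (x = w ∧ zR²w))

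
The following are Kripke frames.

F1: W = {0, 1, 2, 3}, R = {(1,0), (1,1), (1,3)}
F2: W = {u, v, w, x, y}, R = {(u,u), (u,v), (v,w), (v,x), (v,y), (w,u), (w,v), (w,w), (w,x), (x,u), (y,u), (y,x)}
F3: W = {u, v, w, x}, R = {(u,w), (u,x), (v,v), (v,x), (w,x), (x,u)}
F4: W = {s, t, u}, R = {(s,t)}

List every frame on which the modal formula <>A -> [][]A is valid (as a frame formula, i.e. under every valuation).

F4

The schema corresponds to a generalized confluence (Geach) condition: forall x forall y forall z ((xRy & x R^2 z) -> exists w (y = w & z = w)).
F1: fails — 1R0, 1R²1 but 0 ≠ 1.
F2: fails — uRu, uR²v but u ≠ v.
F3: fails — uRw, uR²u but w ≠ u.
F4: ✓.
Valid on: F4.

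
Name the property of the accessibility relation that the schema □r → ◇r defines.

Suppose □r→◇r is valid. At any x set V(r)=W. Then □r at x, so ◇r at x, so x has a successor.
Conversely, any frame satisfying ∀x ∃y Rxy validates the schema.
Frame condition: ∀x ∃y Rxy.

Seriality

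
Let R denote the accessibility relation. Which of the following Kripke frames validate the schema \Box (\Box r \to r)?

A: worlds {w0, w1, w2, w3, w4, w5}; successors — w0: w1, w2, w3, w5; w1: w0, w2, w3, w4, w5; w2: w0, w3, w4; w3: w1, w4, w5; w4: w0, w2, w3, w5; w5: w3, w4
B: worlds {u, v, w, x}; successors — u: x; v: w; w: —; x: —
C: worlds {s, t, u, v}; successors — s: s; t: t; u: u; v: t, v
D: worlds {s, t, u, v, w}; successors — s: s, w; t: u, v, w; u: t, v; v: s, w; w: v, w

C

The schema corresponds to shift-reflexivity: \forall x \forall y (Rxy \to Ryy).
A: fails — Rw3w1 but not Rw1w1.
B: fails — Rvw but not Rww.
C: condition met.
D: fails — Ruv but not Rvv.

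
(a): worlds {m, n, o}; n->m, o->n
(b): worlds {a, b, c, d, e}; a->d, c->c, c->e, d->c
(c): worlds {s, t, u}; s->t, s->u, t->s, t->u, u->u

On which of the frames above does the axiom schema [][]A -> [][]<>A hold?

Frame correspondent (Sahlqvist): forall x forall z (x R^2 z -> exists w (x R^2 w & zRw)) — i.e. a generalized confluence (Geach) condition.
(a): fails — oR²m but no w with oR²w and mRw.
(b): fails — cR²e but no w with cR²w and eRw.
(c): ✓.

(c)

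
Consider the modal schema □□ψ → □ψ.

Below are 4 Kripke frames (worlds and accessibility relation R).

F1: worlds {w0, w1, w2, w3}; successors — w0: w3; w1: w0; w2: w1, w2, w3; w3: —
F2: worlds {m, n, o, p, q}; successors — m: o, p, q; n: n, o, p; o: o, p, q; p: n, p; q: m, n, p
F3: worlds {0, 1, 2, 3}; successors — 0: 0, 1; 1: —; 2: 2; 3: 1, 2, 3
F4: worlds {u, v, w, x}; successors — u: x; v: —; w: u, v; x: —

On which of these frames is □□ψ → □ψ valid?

F3

The schema corresponds to density: ∀x ∀y (Rxy → ∃z (Rxz ∧ Rzy)).
F1: fails — Rw1w0 but no z with Rw1z and Rzw0.
F2: fails — Rqm but no z with Rqz and Rzm.
F3: satisfies the condition.
F4: fails — Rwu but no z with Rwz and Rzu.
Valid on: F3.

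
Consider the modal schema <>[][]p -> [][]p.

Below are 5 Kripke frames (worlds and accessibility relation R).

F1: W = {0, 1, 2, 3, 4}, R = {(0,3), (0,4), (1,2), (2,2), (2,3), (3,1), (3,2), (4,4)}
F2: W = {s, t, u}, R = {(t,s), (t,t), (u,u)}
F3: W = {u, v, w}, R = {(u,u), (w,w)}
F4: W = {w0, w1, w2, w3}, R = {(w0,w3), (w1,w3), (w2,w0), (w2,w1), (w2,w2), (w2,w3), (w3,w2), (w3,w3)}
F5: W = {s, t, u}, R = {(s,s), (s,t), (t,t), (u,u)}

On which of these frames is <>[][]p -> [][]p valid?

F3

Frame correspondent (Sahlqvist): forall x forall y forall z ((xRy & x R^2 z) -> exists w (y R^2 w & z = w)) — i.e. a generalized confluence (Geach) condition.
F1: fails — 0R3, 0R²1 but no w with 3R²w and 1=w.
F2: fails — tRs, tR²s but no w with sR²w and s=w.
F3: ✓.
F4: fails — w2Rw0, w2R²w0 but no w with w0R²w and w0=w.
F5: fails — sRt, sR²s but no w with tR²w and s=w.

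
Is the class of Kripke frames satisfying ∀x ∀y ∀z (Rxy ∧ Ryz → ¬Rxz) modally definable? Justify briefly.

No — not modally definable

Any modally definable frame class is closed under surjective bounded morphisms.
The 7-cycle (worlds 0,1,2,3,4,5,6 with 0→1→2→3→4→5→6→0) is intransitive. Mapping every world to a single reflexive point • is a surjective bounded morphism; the reflexive point is not intransitive (R••∧R•• but R••).
So the class is not modally definable.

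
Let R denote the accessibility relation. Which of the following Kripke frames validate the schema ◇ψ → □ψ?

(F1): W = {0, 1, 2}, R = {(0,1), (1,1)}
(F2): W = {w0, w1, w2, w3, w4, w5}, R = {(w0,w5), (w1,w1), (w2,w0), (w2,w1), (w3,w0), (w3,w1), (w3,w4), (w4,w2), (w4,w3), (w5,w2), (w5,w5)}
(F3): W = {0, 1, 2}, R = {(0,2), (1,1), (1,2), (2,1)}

(F1)

This is the axiom for partial functionality; its first-order frame correspondent is ∀x ∀y ∀z (Rxy ∧ Rxz → y = z).
(F1): ✓.
(F2): fails — w2 sees both w0 and w1.
(F3): fails — 1 sees both 1 and 2.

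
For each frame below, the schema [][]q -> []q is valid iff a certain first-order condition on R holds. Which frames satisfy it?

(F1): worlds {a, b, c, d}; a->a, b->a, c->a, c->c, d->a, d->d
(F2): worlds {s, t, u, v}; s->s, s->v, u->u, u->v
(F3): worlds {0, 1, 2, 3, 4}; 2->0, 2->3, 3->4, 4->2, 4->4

(F1), (F2)

Frame correspondent (Sahlqvist): forall x forall y (Rxy -> exists z (Rxz & Rzy)) — i.e. density.
(F1): ✓.
(F2): ✓.
(F3): fails — R23 but no z with R2z and Rz3.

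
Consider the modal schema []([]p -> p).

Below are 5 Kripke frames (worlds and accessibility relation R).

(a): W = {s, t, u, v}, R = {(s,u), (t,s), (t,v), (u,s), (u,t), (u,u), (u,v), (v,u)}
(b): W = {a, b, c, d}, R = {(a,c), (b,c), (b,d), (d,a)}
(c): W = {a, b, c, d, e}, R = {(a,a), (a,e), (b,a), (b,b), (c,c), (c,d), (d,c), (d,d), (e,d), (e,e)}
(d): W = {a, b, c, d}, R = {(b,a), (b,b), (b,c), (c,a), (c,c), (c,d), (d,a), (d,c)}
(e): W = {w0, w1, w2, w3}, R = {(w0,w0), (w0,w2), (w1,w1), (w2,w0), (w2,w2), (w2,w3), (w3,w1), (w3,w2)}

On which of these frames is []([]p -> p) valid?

The schema corresponds to shift-reflexivity: forall x forall y (Rxy -> Ryy).
(a): fails — Ruv but not Rvv.
(b): fails — Rac but not Rcc.
(c): ✓.
(d): fails — Rcd but not Rdd.
(e): fails — Rw2w3 but not Rw3w3.

(c)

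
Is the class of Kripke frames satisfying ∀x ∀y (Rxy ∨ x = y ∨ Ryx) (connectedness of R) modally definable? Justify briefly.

Modal frame validity is preserved under disjoint unions.
Take 4 disjoint single-world reflexive frames: each is trivially connected, but their disjoint union has 4 worlds with no edge between distinct components, so it is not connected.
So no modal formula (or set of formulas) defines exactly the connected frames.

Not definable by any modal formula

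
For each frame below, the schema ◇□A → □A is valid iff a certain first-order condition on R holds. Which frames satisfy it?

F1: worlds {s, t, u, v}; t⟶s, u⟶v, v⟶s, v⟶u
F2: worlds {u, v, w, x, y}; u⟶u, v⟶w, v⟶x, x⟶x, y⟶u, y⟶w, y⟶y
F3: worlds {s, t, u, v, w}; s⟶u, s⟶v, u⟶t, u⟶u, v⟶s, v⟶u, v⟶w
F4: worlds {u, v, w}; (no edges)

Frame correspondent (Sahlqvist): ∀x ∀y ∀z (Rxy ∧ Rxz → Ryz) — i.e. the Euclidean property.
F1: fails — Rts and Rts but not Rss.
F2: fails — Rvw and Rvw but not Rww.
F3: fails — Rsv and Rsv but not Rvv.
F4: holds.

F4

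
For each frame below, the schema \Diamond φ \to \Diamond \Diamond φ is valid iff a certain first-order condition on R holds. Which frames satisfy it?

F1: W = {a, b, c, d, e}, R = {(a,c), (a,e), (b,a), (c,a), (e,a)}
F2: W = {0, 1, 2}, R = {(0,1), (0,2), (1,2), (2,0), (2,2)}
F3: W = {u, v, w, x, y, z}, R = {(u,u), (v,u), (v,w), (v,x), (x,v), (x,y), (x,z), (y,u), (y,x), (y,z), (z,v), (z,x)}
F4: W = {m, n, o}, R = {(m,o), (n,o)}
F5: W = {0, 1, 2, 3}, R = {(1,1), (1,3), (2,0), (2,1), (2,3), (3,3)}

Frame correspondent (Sahlqvist): \forall x \forall y (xRy \to \exists w (y = w \wedge x R^2 w)) — i.e. a generalized confluence (Geach) condition.
F1: fails — aRc but no w with c=w and aR²w.
F2: fails — 0R1 but no w with 1=w and 0R²w.
F3: fails — vRw but no t with w=t and vR²t.
F4: fails — mRo but no w with o=w and mR²w.
F5: fails — 2R0 but no w with 0=w and 2R²w.

none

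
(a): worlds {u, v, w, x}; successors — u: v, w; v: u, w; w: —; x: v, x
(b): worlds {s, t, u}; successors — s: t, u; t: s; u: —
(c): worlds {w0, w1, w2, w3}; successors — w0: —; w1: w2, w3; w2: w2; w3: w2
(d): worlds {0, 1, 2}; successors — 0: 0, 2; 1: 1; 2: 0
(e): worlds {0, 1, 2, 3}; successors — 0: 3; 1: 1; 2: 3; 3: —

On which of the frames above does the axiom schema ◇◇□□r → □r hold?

(d), (e)

Frame correspondent (Sahlqvist): ∀x ∀y ∀z ((xR²y ∧ xRz) → ∃w (yR²w ∧ z = w)) — i.e. a generalized confluence (Geach) condition.
(a): fails — uR²u, uRv but no t with uR²t and v=t.
(b): fails — sR²s, sRt but no w with sR²w and t=w.
(c): fails — w1R²w2, w1Rw3 but no w with w2R²w and w3=w.
(d): holds.
(e): holds.
Valid on: (d), (e).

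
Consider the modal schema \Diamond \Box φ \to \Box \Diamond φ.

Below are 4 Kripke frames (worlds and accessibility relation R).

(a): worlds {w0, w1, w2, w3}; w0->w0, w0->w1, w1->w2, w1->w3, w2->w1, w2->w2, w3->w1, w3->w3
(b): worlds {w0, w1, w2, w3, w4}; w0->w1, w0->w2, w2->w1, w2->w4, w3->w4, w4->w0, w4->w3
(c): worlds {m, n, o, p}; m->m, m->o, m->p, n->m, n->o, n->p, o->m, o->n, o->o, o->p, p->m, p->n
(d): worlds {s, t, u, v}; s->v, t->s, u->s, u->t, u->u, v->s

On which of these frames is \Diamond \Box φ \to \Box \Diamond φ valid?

(c)

Frame correspondent (Sahlqvist): \forall x \forall y \forall z (Rxy \wedge Rxz \to \exists w (Ryw \wedge Rzw)) — i.e. convergence.
(a): fails — Rw0w1 and Rw0w0 but w1 and w0 have no common successor.
(b): fails — Rw0w1 and Rw0w1 but w1 and w1 have no common successor.
(c): satisfies the condition.
(d): fails — Rut and Rus but t and s have no common successor.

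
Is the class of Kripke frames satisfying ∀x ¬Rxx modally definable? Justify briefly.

Modal frame validity is preserved under surjective bounded morphisms.
The 4-cycle (worlds a,b,c,d with a→b→c→d→a) is irreflexive, and the map sending every world to a single reflexive point • is a surjective bounded morphism (forth: every edge maps to (•,•); back: every world has a successor). So any modal formula valid on the 4-cycle is also valid on the reflexive point, which is not irreflexive.
So the class is not modally definable.

No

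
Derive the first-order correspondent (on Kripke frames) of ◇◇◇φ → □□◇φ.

This is a Sahlqvist (Geach-type) schema ◇^3□^0φ → □^2◇^1φ.
Minimal-valuation argument: fix x; take any y with xR^3y and any z with xR^2z. Set V(φ) to the set of worlds R-reachable from y in exactly 0 steps. Then □^0φ holds at y, so the antecedent holds at x; validity forces ◇^1φ at z, giving a w with zR^1w and yR^0w.
First-order correspondent: ∀x ∀y ∀z ((xR³y ∧ xR²z) → ∃w (y = w ∧ zRw)).

∀x ∀y ∀z ((xR³y ∧ xR²z) → ∃w (y = w ∧ zRw))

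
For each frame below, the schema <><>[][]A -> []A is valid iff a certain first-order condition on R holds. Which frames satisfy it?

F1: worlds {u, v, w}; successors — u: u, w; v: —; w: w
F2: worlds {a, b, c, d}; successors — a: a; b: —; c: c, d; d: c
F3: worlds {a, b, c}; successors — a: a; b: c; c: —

Frame correspondent (Sahlqvist): forall x forall y forall z ((x R^2 y & xRz) -> exists w (y R^2 w & z = w)) — i.e. a generalized confluence (Geach) condition.
F1: fails — uR²w, uRu but no t with wR²t and u=t.
F2: ✓.
F3: ✓.

F2, F3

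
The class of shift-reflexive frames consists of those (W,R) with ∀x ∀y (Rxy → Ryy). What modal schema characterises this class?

The condition is shift-reflexivity. The T□ schema □(□ψ → ψ) defines it.
Suppose □(□ψ→ψ) is valid. Take Rxy and set V(ψ)={w : Ryw}. Then at y, □ψ holds; since □(□ψ→ψ) at x, □ψ→ψ at y, so ψ at y, i.e. Ryy.

□(□ψ → ψ)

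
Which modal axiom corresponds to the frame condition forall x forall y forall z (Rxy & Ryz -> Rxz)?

A defining formula is □ψ → □□ψ (the 4 axiom).
Suppose □ψ→□□ψ is valid. Take Rxy, Ryz and set V(ψ)={w : Rxw}. Then □ψ at x, so □□ψ at x, so □ψ at y, so ψ at z, i.e. Rxz.

□ψ → □□ψ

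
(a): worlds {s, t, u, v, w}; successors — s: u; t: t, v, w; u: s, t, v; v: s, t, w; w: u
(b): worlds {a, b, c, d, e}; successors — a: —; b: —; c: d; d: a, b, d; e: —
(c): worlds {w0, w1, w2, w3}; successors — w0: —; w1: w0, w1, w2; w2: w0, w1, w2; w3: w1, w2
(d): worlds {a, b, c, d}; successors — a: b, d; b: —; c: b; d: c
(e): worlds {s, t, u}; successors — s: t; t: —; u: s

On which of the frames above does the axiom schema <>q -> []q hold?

(e)

Frame correspondent (Sahlqvist): forall x forall y forall z (Rxy & Rxz -> y = z) — i.e. partial functionality.
(a): fails — t sees both t and v.
(b): fails — d sees both a and b.
(c): fails — w1 sees both w0 and w1.
(d): fails — a sees both b and d.
(e): holds.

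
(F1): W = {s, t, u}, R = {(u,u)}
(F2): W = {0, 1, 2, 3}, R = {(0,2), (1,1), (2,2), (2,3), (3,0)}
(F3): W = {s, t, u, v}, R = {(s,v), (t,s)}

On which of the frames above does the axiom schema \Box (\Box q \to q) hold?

(F1)

The schema corresponds to shift-reflexivity: \forall x \forall y (Rxy \to Ryy).
(F1): condition met.
(F2): fails — R23 but not R33.
(F3): fails — Rsv but not Rvv.
Valid on: (F1).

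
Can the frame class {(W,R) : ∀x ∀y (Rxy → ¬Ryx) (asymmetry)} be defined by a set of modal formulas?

No

Modal frame validity is preserved under surjective bounded morphisms.
The 5-cycle (worlds s,t,u,v,w with s→t→u→v→w→s) is asymmetric. Mapping every world to a single reflexive point • is a surjective bounded morphism, and the reflexive point is not asymmetric (R•• but asymmetry requires ¬R••).
Hence asymmetry is not modally definable.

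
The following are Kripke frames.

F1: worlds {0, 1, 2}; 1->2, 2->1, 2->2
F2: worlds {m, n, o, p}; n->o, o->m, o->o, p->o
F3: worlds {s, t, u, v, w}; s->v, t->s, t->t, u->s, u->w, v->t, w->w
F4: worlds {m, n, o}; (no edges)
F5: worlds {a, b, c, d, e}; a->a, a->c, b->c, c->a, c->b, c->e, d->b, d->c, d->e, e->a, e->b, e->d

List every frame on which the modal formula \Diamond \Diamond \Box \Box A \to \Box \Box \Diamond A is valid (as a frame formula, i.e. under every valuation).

F1, F4

This is the axiom for a generalized confluence (Geach) condition; its first-order frame correspondent is \forall x \forall y \forall z ((x R^2 y \wedge x R^2 z) \to \exists w (y R^2 w \wedge zRw)).
F1: holds.
F2: fails — nR²m, nR²m but no w with mR²w and mRw.
F3: fails — tR²s, tR²s but no w* with sR²w* and sRw*.
F4: holds.
F5: fails — aR²b, aR²b but no w with bR²w and bRw.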